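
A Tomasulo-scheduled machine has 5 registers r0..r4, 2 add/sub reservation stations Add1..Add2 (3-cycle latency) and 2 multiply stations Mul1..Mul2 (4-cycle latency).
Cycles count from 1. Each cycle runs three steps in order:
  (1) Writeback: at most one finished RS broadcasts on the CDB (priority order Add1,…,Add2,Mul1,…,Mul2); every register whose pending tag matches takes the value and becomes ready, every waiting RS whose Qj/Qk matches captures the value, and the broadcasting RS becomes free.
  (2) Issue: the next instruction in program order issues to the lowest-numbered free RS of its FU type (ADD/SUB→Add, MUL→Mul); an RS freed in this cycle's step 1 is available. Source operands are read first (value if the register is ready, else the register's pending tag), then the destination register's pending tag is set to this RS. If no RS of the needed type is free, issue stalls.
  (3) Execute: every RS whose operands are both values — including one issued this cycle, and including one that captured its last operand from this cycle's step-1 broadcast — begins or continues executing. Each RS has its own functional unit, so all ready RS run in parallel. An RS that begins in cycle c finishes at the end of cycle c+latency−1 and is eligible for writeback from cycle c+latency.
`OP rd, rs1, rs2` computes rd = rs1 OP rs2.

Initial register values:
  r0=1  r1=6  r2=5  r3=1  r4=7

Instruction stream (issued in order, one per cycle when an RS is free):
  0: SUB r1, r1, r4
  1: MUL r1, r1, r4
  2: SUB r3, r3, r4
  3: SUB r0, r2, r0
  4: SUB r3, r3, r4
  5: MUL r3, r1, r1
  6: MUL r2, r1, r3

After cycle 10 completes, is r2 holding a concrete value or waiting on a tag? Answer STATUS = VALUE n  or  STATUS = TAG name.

cycle 1: issue SUB r1<-Add1 // r0:1,r1:Add1,r2:5,r3:1,r4:7
cycle 2: issue MUL r1<-Mul1 // r0:1,r1:Mul1,r2:5,r3:1,r4:7
cycle 3: issue SUB r3<-Add2 // r0:1,r1:Mul1,r2:5,r3:Add2,r4:7
cycle 4: CDB Add1=-1; issue SUB r0<-Add1 // r0:Add1,r1:Mul1,r2:5,r3:Add2,r4:7
cycle 5: stall // r0:Add1,r1:Mul1,r2:5,r3:Add2,r4:7
cycle 6: CDB Add2=-6; issue SUB r3<-Add2 // r0:Add1,r1:Mul1,r2:5,r3:Add2,r4:7
cycle 7: CDB Add1=4; issue MUL r3<-Mul2 // r0:4,r1:Mul1,r2:5,r3:Mul2,r4:7
cycle 8: CDB Mul1=-7; issue MUL r2<-Mul1 // r0:4,r1:-7,r2:Mul1,r3:Mul2,r4:7
cycle 9: CDB Add2=-13 // r0:4,r1:-7,r2:Mul1,r3:Mul2,r4:7
cycle 10: - // r0:4,r1:-7,r2:Mul1,r3:Mul2,r4:7

STATUS = TAG Mul1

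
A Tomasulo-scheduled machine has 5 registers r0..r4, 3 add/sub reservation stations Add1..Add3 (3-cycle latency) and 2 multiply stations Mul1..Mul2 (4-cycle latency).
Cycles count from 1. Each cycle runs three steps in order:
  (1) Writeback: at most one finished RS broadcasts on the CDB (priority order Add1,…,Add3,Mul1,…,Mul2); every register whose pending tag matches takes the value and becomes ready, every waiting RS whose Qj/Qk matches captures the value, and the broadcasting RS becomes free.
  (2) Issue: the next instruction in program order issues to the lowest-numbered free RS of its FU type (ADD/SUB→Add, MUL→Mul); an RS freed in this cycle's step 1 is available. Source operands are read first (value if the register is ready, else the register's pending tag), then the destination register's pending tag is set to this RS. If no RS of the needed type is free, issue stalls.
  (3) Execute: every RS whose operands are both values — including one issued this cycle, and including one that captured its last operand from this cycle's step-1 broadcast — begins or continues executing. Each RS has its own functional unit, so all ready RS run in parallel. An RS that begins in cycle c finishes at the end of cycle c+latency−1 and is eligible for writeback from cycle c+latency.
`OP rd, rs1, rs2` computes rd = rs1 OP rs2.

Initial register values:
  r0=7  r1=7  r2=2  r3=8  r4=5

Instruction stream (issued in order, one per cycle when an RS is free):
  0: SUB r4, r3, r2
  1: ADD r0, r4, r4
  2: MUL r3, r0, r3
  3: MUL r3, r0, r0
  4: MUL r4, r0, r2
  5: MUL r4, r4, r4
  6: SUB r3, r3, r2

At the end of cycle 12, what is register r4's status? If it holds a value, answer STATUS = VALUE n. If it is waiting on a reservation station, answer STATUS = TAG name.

STATUS = TAG Mul2

cycle 1: issue SUB r4<-Add1 // r0:7,r1:7,r2:2,r3:8,r4:Add1
cycle 2: issue ADD r0<-Add2 // r0:Add2,r1:7,r2:2,r3:8,r4:Add1
cycle 3: issue MUL r3<-Mul1 // r0:Add2,r1:7,r2:2,r3:Mul1,r4:Add1
cycle 4: CDB Add1=6; issue MUL r3<-Mul2 // r0:Add2,r1:7,r2:2,r3:Mul2,r4:6
cycle 5: stall // r0:Add2,r1:7,r2:2,r3:Mul2,r4:6
cycle 6: stall // r0:Add2,r1:7,r2:2,r3:Mul2,r4:6
cycle 7: CDB Add2=12; stall // r0:12,r1:7,r2:2,r3:Mul2,r4:6
cycle 8: stall // r0:12,r1:7,r2:2,r3:Mul2,r4:6
cycle 9: stall // r0:12,r1:7,r2:2,r3:Mul2,r4:6
cycle 10: stall // r0:12,r1:7,r2:2,r3:Mul2,r4:6
cycle 11: CDB Mul1=96; issue MUL r4<-Mul1 // r0:12,r1:7,r2:2,r3:Mul2,r4:Mul1
cycle 12: CDB Mul2=144; issue MUL r4<-Mul2 // r0:12,r1:7,r2:2,r3:144,r4:Mul2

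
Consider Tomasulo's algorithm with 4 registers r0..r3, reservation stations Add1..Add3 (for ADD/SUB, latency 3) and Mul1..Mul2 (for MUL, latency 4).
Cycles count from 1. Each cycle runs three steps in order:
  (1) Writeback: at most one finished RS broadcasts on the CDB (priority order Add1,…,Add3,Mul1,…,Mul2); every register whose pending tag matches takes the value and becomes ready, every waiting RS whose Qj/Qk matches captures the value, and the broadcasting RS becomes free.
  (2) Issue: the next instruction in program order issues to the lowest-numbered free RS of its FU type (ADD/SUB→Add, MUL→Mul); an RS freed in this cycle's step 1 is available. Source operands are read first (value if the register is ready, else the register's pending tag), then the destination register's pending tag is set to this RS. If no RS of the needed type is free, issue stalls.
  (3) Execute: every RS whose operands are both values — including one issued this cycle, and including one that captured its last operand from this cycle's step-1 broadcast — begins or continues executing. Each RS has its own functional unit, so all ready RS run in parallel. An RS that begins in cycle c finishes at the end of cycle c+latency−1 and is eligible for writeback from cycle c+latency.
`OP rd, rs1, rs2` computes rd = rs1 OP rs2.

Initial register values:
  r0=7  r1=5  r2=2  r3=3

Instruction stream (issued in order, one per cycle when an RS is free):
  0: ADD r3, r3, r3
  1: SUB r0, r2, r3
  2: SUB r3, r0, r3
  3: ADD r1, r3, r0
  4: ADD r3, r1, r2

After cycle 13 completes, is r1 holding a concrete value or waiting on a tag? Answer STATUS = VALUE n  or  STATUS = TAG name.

  c1: issue ADD r3<-Add1  regs: r0:7,r1:5,r2:2,r3:Add1
  c2: issue SUB r0<-Add2  regs: r0:Add2,r1:5,r2:2,r3:Add1
  c3: issue SUB r3<-Add3  regs: r0:Add2,r1:5,r2:2,r3:Add3
  c4: CDB Add1=6; issue ADD r1<-Add1  regs: r0:Add2,r1:Add1,r2:2,r3:Add3
  c5: stall  regs: r0:Add2,r1:Add1,r2:2,r3:Add3
  c6: stall  regs: r0:Add2,r1:Add1,r2:2,r3:Add3
  c7: CDB Add2=-4; issue ADD r3<-Add2  regs: r0:-4,r1:Add1,r2:2,r3:Add2
  c8: -  regs: r0:-4,r1:Add1,r2:2,r3:Add2
  c9: -  regs: r0:-4,r1:Add1,r2:2,r3:Add2
  c10: CDB Add3=-10  regs: r0:-4,r1:Add1,r2:2,r3:Add2
  c11: -  regs: r0:-4,r1:Add1,r2:2,r3:Add2
  c12: -  regs: r0:-4,r1:Add1,r2:2,r3:Add2
  c13: CDB Add1=-14  regs: r0:-4,r1:-14,r2:2,r3:Add2

STATUS = VALUE -14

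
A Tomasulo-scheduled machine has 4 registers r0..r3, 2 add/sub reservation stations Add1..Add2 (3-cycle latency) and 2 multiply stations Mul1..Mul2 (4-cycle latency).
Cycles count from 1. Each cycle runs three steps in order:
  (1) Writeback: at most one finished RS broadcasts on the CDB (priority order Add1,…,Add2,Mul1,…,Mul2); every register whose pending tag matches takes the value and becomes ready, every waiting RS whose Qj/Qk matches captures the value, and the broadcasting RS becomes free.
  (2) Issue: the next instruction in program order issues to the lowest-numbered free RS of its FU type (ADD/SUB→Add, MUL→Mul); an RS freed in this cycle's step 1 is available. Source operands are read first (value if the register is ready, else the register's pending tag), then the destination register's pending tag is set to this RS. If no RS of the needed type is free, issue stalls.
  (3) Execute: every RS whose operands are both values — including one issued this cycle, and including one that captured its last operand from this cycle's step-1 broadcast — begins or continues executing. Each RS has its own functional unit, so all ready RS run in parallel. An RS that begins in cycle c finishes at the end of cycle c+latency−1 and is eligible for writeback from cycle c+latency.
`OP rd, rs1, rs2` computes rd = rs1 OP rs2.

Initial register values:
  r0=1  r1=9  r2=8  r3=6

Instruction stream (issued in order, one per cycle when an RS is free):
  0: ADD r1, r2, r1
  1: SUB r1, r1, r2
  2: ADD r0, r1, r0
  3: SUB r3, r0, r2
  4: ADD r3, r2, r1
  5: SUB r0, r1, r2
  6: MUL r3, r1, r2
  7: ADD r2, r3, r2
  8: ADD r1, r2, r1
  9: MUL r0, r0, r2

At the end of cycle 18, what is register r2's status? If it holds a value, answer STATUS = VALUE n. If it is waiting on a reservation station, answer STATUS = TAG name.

cycle 1: issue ADD r1<-Add1 // r0:1,r1:Add1,r2:8,r3:6
cycle 2: issue SUB r1<-Add2 // r0:1,r1:Add2,r2:8,r3:6
cycle 3: stall // r0:1,r1:Add2,r2:8,r3:6
cycle 4: CDB Add1=17; issue ADD r0<-Add1 // r0:Add1,r1:Add2,r2:8,r3:6
cycle 5: stall // r0:Add1,r1:Add2,r2:8,r3:6
cycle 6: stall // r0:Add1,r1:Add2,r2:8,r3:6
cycle 7: CDB Add2=9; issue SUB r3<-Add2 // r0:Add1,r1:9,r2:8,r3:Add2
cycle 8: stall // r0:Add1,r1:9,r2:8,r3:Add2
cycle 9: stall // r0:Add1,r1:9,r2:8,r3:Add2
cycle 10: CDB Add1=10; issue ADD r3<-Add1 // r0:10,r1:9,r2:8,r3:Add1
cycle 11: stall // r0:10,r1:9,r2:8,r3:Add1
cycle 12: stall // r0:10,r1:9,r2:8,r3:Add1
cycle 13: CDB Add1=17; issue SUB r0<-Add1 // r0:Add1,r1:9,r2:8,r3:17
cycle 14: CDB Add2=2; issue MUL r3<-Mul1 // r0:Add1,r1:9,r2:8,r3:Mul1
cycle 15: issue ADD r2<-Add2 // r0:Add1,r1:9,r2:Add2,r3:Mul1
cycle 16: CDB Add1=1; issue ADD r1<-Add1 // r0:1,r1:Add1,r2:Add2,r3:Mul1
cycle 17: issue MUL r0<-Mul2 // r0:Mul2,r1:Add1,r2:Add2,r3:Mul1
cycle 18: CDB Mul1=72 // r0:Mul2,r1:Add1,r2:Add2,r3:72

STATUS = TAG Add2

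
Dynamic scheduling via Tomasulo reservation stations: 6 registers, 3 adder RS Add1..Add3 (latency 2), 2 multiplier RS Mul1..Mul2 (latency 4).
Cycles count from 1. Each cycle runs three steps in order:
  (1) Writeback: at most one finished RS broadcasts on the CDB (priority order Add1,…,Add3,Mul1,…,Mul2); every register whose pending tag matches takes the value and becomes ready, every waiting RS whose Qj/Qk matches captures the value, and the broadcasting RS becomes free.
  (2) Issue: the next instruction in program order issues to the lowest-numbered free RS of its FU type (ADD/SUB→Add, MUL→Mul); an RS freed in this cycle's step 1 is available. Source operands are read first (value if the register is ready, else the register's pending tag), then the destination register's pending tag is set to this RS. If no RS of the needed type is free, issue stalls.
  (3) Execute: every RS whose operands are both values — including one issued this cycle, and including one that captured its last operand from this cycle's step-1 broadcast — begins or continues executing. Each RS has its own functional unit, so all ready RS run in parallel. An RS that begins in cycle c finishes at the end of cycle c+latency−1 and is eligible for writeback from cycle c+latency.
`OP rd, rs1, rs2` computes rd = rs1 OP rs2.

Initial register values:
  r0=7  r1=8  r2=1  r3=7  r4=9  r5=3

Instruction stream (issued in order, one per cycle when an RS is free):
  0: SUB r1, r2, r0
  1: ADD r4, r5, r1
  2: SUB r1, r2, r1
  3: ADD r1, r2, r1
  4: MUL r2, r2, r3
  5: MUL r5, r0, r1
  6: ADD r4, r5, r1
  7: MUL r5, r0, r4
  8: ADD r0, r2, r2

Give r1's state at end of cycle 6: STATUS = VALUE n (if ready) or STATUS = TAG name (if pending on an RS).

STATUS = TAG Add3

cycle 1: issue SUB r1<-Add1 // r0:7,r1:Add1,r2:1,r3:7,r4:9,r5:3
cycle 2: issue ADD r4<-Add2 // r0:7,r1:Add1,r2:1,r3:7,r4:Add2,r5:3
cycle 3: CDB Add1=-6; issue SUB r1<-Add1 // r0:7,r1:Add1,r2:1,r3:7,r4:Add2,r5:3
cycle 4: issue ADD r1<-Add3 // r0:7,r1:Add3,r2:1,r3:7,r4:Add2,r5:3
cycle 5: CDB Add1=7; issue MUL r2<-Mul1 // r0:7,r1:Add3,r2:Mul1,r3:7,r4:Add2,r5:3
cycle 6: CDB Add2=-3; issue MUL r5<-Mul2 // r0:7,r1:Add3,r2:Mul1,r3:7,r4:-3,r5:Mul2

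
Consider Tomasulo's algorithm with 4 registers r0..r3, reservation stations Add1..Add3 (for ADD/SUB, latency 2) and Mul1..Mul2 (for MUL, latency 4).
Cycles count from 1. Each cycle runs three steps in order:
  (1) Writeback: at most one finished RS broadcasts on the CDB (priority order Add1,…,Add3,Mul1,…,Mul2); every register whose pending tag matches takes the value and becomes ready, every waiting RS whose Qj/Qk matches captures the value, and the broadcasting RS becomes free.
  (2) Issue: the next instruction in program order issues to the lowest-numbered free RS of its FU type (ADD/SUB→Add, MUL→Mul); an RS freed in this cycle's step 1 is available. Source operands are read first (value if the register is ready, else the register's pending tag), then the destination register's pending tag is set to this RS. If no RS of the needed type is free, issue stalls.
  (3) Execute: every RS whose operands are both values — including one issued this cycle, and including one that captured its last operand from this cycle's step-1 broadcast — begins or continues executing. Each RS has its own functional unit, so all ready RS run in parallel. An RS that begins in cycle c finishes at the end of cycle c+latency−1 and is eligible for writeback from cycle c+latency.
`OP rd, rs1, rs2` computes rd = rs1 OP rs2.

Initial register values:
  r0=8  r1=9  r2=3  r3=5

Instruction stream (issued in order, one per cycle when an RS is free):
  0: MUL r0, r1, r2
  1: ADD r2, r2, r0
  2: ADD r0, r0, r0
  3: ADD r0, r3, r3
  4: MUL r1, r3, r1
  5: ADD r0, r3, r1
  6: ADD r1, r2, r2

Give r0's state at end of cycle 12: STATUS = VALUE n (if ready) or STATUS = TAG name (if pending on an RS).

cycle 1: issue MUL r0<-Mul1 // r0:Mul1,r1:9,r2:3,r3:5
cycle 2: issue ADD r2<-Add1 // r0:Mul1,r1:9,r2:Add1,r3:5
cycle 3: issue ADD r0<-Add2 // r0:Add2,r1:9,r2:Add1,r3:5
cycle 4: issue ADD r0<-Add3 // r0:Add3,r1:9,r2:Add1,r3:5
cycle 5: CDB Mul1=27; issue MUL r1<-Mul1 // r0:Add3,r1:Mul1,r2:Add1,r3:5
cycle 6: CDB Add3=10; issue ADD r0<-Add3 // r0:Add3,r1:Mul1,r2:Add1,r3:5
cycle 7: CDB Add1=30; issue ADD r1<-Add1 // r0:Add3,r1:Add1,r2:30,r3:5
cycle 8: CDB Add2=54 // r0:Add3,r1:Add1,r2:30,r3:5
cycle 9: CDB Add1=60 // r0:Add3,r1:60,r2:30,r3:5
cycle 10: CDB Mul1=45 // r0:Add3,r1:60,r2:30,r3:5
cycle 11: - // r0:Add3,r1:60,r2:30,r3:5
cycle 12: CDB Add3=50 // r0:50,r1:60,r2:30,r3:5

STATUS = VALUE 50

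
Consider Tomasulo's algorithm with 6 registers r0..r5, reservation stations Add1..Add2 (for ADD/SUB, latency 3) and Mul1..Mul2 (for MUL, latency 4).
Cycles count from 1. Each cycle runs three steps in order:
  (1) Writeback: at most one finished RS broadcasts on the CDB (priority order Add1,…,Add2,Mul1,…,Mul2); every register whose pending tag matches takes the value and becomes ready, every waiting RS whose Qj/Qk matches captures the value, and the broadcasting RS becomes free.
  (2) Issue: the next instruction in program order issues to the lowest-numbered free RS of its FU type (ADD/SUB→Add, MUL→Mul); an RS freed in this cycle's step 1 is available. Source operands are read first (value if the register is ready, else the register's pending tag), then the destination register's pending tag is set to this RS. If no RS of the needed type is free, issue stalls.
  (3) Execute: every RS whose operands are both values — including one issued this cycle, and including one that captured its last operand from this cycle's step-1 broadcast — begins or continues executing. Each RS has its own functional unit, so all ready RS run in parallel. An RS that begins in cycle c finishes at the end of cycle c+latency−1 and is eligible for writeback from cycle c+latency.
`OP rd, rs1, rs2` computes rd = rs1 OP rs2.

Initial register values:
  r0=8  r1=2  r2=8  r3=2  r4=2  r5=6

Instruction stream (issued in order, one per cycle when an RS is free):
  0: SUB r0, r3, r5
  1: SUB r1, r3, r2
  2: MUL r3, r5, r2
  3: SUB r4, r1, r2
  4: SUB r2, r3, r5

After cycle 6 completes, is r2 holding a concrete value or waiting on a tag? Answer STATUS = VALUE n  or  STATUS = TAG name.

STATUS = TAG Add2

c1: issue SUB r0<-Add1 | r0:Add1,r1:2,r2:8,r3:2,r4:2,r5:6
c2: issue SUB r1<-Add2 | r0:Add1,r1:Add2,r2:8,r3:2,r4:2,r5:6
c3: issue MUL r3<-Mul1 | r0:Add1,r1:Add2,r2:8,r3:Mul1,r4:2,r5:6
c4: CDB Add1=-4; issue SUB r4<-Add1 | r0:-4,r1:Add2,r2:8,r3:Mul1,r4:Add1,r5:6
c5: CDB Add2=-6; issue SUB r2<-Add2 | r0:-4,r1:-6,r2:Add2,r3:Mul1,r4:Add1,r5:6
c6: - | r0:-4,r1:-6,r2:Add2,r3:Mul1,r4:Add1,r5:6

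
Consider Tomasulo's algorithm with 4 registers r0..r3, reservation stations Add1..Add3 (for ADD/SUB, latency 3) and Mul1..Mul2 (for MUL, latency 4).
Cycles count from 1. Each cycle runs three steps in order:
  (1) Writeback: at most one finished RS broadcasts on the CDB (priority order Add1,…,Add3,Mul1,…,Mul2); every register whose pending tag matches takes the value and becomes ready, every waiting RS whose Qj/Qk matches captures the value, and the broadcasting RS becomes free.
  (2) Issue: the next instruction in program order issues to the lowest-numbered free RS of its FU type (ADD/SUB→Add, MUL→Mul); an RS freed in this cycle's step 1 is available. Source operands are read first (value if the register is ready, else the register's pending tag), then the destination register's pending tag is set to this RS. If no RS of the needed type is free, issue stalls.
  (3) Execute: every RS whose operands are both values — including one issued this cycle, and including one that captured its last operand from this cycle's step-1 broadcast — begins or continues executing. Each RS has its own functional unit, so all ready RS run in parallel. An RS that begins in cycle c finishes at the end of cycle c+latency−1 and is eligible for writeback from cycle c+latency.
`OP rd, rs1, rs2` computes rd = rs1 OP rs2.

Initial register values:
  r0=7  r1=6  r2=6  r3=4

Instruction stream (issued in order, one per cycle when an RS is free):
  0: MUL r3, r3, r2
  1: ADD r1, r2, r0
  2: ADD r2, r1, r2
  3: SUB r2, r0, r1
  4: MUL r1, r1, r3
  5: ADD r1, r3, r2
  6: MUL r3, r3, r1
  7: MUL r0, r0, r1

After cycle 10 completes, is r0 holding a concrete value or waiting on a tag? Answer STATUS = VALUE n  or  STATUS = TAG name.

STATUS = TAG Mul2

c1: issue MUL r3<-Mul1 | r0:7,r1:6,r2:6,r3:Mul1
c2: issue ADD r1<-Add1 | r0:7,r1:Add1,r2:6,r3:Mul1
c3: issue ADD r2<-Add2 | r0:7,r1:Add1,r2:Add2,r3:Mul1
c4: issue SUB r2<-Add3 | r0:7,r1:Add1,r2:Add3,r3:Mul1
c5: CDB Add1=13; issue MUL r1<-Mul2 | r0:7,r1:Mul2,r2:Add3,r3:Mul1
c6: CDB Mul1=24; issue ADD r1<-Add1 | r0:7,r1:Add1,r2:Add3,r3:24
c7: issue MUL r3<-Mul1 | r0:7,r1:Add1,r2:Add3,r3:Mul1
c8: CDB Add2=19; stall | r0:7,r1:Add1,r2:Add3,r3:Mul1
c9: CDB Add3=-6; stall | r0:7,r1:Add1,r2:-6,r3:Mul1
c10: CDB Mul2=312; issue MUL r0<-Mul2 | r0:Mul2,r1:Add1,r2:-6,r3:Mul1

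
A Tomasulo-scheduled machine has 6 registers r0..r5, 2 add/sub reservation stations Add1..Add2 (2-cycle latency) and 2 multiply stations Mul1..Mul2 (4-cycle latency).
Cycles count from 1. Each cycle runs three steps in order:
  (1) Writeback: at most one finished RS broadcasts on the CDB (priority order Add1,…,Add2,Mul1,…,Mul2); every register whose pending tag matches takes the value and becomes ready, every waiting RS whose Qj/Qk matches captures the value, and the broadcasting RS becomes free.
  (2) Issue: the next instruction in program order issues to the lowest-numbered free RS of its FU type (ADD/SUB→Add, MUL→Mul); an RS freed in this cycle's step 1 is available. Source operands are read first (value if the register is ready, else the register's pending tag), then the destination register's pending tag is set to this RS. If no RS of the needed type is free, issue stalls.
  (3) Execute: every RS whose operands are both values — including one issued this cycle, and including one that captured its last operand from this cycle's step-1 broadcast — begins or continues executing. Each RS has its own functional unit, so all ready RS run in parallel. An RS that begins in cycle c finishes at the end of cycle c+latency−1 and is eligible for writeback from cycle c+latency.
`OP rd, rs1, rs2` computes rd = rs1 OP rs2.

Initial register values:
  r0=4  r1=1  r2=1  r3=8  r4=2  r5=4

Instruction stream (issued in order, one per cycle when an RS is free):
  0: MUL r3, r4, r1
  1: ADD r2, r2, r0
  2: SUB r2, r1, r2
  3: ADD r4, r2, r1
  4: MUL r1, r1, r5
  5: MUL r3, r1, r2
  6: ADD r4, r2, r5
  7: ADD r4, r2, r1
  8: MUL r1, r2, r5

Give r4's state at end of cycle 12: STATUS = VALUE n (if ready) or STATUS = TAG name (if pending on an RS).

STATUS = VALUE 0

c1: issue MUL r3<-Mul1 | r0:4,r1:1,r2:1,r3:Mul1,r4:2,r5:4
c2: issue ADD r2<-Add1 | r0:4,r1:1,r2:Add1,r3:Mul1,r4:2,r5:4
c3: issue SUB r2<-Add2 | r0:4,r1:1,r2:Add2,r3:Mul1,r4:2,r5:4
c4: CDB Add1=5; issue ADD r4<-Add1 | r0:4,r1:1,r2:Add2,r3:Mul1,r4:Add1,r5:4
c5: CDB Mul1=2; issue MUL r1<-Mul1 | r0:4,r1:Mul1,r2:Add2,r3:2,r4:Add1,r5:4
c6: CDB Add2=-4; issue MUL r3<-Mul2 | r0:4,r1:Mul1,r2:-4,r3:Mul2,r4:Add1,r5:4
c7: issue ADD r4<-Add2 | r0:4,r1:Mul1,r2:-4,r3:Mul2,r4:Add2,r5:4
c8: CDB Add1=-3; issue ADD r4<-Add1 | r0:4,r1:Mul1,r2:-4,r3:Mul2,r4:Add1,r5:4
c9: CDB Add2=0; stall | r0:4,r1:Mul1,r2:-4,r3:Mul2,r4:Add1,r5:4
c10: CDB Mul1=4; issue MUL r1<-Mul1 | r0:4,r1:Mul1,r2:-4,r3:Mul2,r4:Add1,r5:4
c11: - | r0:4,r1:Mul1,r2:-4,r3:Mul2,r4:Add1,r5:4
c12: CDB Add1=0 | r0:4,r1:Mul1,r2:-4,r3:Mul2,r4:0,r5:4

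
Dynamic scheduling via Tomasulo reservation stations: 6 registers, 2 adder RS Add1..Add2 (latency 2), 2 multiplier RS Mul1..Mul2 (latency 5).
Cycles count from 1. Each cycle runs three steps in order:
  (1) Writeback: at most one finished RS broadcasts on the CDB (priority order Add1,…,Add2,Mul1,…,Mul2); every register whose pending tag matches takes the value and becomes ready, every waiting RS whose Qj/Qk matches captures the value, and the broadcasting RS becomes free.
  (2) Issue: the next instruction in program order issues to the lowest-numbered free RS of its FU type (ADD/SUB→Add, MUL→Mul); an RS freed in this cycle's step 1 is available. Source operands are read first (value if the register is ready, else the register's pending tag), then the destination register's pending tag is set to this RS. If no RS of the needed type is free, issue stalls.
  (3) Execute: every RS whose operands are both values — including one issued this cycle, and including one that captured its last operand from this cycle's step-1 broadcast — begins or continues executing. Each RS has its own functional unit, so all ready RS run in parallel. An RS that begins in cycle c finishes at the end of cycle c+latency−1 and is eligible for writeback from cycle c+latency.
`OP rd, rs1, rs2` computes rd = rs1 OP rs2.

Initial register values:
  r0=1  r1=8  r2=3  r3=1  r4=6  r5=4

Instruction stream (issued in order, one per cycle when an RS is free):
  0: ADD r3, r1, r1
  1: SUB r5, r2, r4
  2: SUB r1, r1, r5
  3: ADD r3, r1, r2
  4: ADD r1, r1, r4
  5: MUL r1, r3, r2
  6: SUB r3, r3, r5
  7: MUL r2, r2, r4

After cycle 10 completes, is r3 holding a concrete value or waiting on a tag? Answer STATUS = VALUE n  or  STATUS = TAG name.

STATUS = TAG Add1

  c1: issue ADD r3<-Add1  regs: r0:1,r1:8,r2:3,r3:Add1,r4:6,r5:4
  c2: issue SUB r5<-Add2  regs: r0:1,r1:8,r2:3,r3:Add1,r4:6,r5:Add2
  c3: CDB Add1=16; issue SUB r1<-Add1  regs: r0:1,r1:Add1,r2:3,r3:16,r4:6,r5:Add2
  c4: CDB Add2=-3; issue ADD r3<-Add2  regs: r0:1,r1:Add1,r2:3,r3:Add2,r4:6,r5:-3
  c5: stall  regs: r0:1,r1:Add1,r2:3,r3:Add2,r4:6,r5:-3
  c6: CDB Add1=11; issue ADD r1<-Add1  regs: r0:1,r1:Add1,r2:3,r3:Add2,r4:6,r5:-3
  c7: issue MUL r1<-Mul1  regs: r0:1,r1:Mul1,r2:3,r3:Add2,r4:6,r5:-3
  c8: CDB Add1=17; issue SUB r3<-Add1  regs: r0:1,r1:Mul1,r2:3,r3:Add1,r4:6,r5:-3
  c9: CDB Add2=14; issue MUL r2<-Mul2  regs: r0:1,r1:Mul1,r2:Mul2,r3:Add1,r4:6,r5:-3
  c10: -  regs: r0:1,r1:Mul1,r2:Mul2,r3:Add1,r4:6,r5:-3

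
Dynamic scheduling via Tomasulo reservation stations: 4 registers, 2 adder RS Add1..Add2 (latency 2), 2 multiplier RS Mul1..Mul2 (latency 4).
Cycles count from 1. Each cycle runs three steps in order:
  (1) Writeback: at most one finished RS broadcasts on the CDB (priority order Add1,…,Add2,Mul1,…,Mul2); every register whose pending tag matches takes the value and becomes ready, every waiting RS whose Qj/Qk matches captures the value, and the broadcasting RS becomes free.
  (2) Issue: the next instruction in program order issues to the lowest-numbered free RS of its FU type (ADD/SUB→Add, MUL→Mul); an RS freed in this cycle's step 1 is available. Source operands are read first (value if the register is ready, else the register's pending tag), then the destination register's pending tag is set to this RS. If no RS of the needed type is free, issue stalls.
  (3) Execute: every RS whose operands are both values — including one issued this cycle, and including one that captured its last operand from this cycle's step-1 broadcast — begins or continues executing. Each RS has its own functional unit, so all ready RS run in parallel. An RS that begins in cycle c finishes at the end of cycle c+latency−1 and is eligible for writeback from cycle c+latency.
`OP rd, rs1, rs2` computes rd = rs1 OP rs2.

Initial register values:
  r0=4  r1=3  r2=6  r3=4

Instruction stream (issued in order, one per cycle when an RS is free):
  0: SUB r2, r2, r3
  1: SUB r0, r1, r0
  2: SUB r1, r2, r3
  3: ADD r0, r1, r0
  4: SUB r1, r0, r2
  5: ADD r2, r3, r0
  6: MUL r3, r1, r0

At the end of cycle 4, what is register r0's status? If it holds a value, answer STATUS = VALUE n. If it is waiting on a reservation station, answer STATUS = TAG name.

c1: issue SUB r2<-Add1 | r0:4,r1:3,r2:Add1,r3:4
c2: issue SUB r0<-Add2 | r0:Add2,r1:3,r2:Add1,r3:4
c3: CDB Add1=2; issue SUB r1<-Add1 | r0:Add2,r1:Add1,r2:2,r3:4
c4: CDB Add2=-1; issue ADD r0<-Add2 | r0:Add2,r1:Add1,r2:2,r3:4

STATUS = TAG Add2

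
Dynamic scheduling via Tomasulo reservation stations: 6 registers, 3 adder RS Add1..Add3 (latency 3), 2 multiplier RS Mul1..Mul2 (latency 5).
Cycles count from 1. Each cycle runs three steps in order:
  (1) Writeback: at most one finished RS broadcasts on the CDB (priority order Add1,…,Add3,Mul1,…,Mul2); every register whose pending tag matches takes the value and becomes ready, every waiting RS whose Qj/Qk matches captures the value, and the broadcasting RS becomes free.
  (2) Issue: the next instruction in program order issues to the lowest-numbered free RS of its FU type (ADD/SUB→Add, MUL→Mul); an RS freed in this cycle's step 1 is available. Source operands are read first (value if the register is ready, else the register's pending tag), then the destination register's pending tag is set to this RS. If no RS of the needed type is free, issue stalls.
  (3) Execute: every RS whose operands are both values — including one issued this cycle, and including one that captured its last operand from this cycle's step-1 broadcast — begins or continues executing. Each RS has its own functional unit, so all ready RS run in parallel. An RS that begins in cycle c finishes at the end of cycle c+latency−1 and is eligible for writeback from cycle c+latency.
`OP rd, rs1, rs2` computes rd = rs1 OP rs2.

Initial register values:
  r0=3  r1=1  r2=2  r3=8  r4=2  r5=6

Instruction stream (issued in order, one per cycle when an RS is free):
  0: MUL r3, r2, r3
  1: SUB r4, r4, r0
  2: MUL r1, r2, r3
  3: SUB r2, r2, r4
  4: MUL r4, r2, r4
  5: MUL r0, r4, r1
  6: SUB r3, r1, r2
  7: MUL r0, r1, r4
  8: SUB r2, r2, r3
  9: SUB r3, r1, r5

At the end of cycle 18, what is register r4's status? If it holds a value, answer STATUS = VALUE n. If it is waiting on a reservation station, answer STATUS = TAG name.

cycle 1: issue MUL r3<-Mul1 // r0:3,r1:1,r2:2,r3:Mul1,r4:2,r5:6
cycle 2: issue SUB r4<-Add1 // r0:3,r1:1,r2:2,r3:Mul1,r4:Add1,r5:6
cycle 3: issue MUL r1<-Mul2 // r0:3,r1:Mul2,r2:2,r3:Mul1,r4:Add1,r5:6
cycle 4: issue SUB r2<-Add2 // r0:3,r1:Mul2,r2:Add2,r3:Mul1,r4:Add1,r5:6
cycle 5: CDB Add1=-1; stall // r0:3,r1:Mul2,r2:Add2,r3:Mul1,r4:-1,r5:6
cycle 6: CDB Mul1=16; issue MUL r4<-Mul1 // r0:3,r1:Mul2,r2:Add2,r3:16,r4:Mul1,r5:6
cycle 7: stall // r0:3,r1:Mul2,r2:Add2,r3:16,r4:Mul1,r5:6
cycle 8: CDB Add2=3; stall // r0:3,r1:Mul2,r2:3,r3:16,r4:Mul1,r5:6
cycle 9: stall // r0:3,r1:Mul2,r2:3,r3:16,r4:Mul1,r5:6
cycle 10: stall // r0:3,r1:Mul2,r2:3,r3:16,r4:Mul1,r5:6
cycle 11: CDB Mul2=32; issue MUL r0<-Mul2 // r0:Mul2,r1:32,r2:3,r3:16,r4:Mul1,r5:6
cycle 12: issue SUB r3<-Add1 // r0:Mul2,r1:32,r2:3,r3:Add1,r4:Mul1,r5:6
cycle 13: CDB Mul1=-3; issue MUL r0<-Mul1 // r0:Mul1,r1:32,r2:3,r3:Add1,r4:-3,r5:6
cycle 14: issue SUB r2<-Add2 // r0:Mul1,r1:32,r2:Add2,r3:Add1,r4:-3,r5:6
cycle 15: CDB Add1=29; issue SUB r3<-Add1 // r0:Mul1,r1:32,r2:Add2,r3:Add1,r4:-3,r5:6
cycle 16: - // r0:Mul1,r1:32,r2:Add2,r3:Add1,r4:-3,r5:6
cycle 17: - // r0:Mul1,r1:32,r2:Add2,r3:Add1,r4:-3,r5:6
cycle 18: CDB Add1=26 // r0:Mul1,r1:32,r2:Add2,r3:26,r4:-3,r5:6

STATUS = VALUE -3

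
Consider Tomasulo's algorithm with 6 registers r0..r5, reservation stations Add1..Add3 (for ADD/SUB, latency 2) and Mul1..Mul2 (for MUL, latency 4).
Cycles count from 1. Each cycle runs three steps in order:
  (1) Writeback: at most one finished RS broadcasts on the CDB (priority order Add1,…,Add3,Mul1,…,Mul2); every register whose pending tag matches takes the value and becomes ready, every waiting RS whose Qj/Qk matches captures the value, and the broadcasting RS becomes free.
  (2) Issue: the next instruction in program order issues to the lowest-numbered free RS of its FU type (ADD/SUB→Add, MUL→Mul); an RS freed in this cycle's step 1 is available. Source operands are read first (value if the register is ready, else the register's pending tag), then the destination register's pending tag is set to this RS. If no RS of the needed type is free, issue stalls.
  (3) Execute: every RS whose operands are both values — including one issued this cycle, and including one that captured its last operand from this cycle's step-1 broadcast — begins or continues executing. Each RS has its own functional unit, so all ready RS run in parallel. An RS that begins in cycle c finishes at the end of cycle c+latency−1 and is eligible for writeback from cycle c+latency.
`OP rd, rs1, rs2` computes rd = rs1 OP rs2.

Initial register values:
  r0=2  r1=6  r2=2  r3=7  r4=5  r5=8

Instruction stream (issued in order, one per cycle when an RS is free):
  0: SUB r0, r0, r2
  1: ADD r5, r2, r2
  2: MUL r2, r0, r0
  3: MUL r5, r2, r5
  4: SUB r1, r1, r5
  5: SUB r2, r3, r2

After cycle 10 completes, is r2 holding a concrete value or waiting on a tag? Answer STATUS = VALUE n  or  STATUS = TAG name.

STATUS = VALUE 7

c1: issue SUB r0<-Add1 | r0:Add1,r1:6,r2:2,r3:7,r4:5,r5:8
c2: issue ADD r5<-Add2 | r0:Add1,r1:6,r2:2,r3:7,r4:5,r5:Add2
c3: CDB Add1=0; issue MUL r2<-Mul1 | r0:0,r1:6,r2:Mul1,r3:7,r4:5,r5:Add2
c4: CDB Add2=4; issue MUL r5<-Mul2 | r0:0,r1:6,r2:Mul1,r3:7,r4:5,r5:Mul2
c5: issue SUB r1<-Add1 | r0:0,r1:Add1,r2:Mul1,r3:7,r4:5,r5:Mul2
c6: issue SUB r2<-Add2 | r0:0,r1:Add1,r2:Add2,r3:7,r4:5,r5:Mul2
c7: CDB Mul1=0 | r0:0,r1:Add1,r2:Add2,r3:7,r4:5,r5:Mul2
c8: - | r0:0,r1:Add1,r2:Add2,r3:7,r4:5,r5:Mul2
c9: CDB Add2=7 | r0:0,r1:Add1,r2:7,r3:7,r4:5,r5:Mul2
c10: - | r0:0,r1:Add1,r2:7,r3:7,r4:5,r5:Mul2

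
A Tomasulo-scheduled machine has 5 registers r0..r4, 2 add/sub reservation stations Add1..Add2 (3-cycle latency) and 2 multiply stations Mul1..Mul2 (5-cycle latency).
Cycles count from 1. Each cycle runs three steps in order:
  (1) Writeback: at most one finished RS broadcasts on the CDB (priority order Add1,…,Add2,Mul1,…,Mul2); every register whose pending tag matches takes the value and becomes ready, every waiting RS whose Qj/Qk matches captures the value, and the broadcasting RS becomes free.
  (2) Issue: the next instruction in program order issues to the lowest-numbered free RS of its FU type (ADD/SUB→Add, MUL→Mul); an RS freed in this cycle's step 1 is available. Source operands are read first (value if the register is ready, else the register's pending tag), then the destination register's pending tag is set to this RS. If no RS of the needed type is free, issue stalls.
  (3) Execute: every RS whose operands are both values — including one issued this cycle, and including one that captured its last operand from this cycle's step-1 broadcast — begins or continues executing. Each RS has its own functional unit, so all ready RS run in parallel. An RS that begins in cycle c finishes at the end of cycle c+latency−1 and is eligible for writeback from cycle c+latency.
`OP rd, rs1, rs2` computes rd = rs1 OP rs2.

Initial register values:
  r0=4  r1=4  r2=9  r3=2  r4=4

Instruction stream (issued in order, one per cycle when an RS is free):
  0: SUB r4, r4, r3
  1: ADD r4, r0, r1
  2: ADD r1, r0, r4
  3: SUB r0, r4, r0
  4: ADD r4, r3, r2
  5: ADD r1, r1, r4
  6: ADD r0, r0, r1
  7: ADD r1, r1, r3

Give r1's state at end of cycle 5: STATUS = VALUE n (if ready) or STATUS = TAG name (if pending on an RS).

STATUS = TAG Add1

c1: issue SUB r4<-Add1 | r0:4,r1:4,r2:9,r3:2,r4:Add1
c2: issue ADD r4<-Add2 | r0:4,r1:4,r2:9,r3:2,r4:Add2
c3: stall | r0:4,r1:4,r2:9,r3:2,r4:Add2
c4: CDB Add1=2; issue ADD r1<-Add1 | r0:4,r1:Add1,r2:9,r3:2,r4:Add2
c5: CDB Add2=8; issue SUB r0<-Add2 | r0:Add2,r1:Add1,r2:9,r3:2,r4:8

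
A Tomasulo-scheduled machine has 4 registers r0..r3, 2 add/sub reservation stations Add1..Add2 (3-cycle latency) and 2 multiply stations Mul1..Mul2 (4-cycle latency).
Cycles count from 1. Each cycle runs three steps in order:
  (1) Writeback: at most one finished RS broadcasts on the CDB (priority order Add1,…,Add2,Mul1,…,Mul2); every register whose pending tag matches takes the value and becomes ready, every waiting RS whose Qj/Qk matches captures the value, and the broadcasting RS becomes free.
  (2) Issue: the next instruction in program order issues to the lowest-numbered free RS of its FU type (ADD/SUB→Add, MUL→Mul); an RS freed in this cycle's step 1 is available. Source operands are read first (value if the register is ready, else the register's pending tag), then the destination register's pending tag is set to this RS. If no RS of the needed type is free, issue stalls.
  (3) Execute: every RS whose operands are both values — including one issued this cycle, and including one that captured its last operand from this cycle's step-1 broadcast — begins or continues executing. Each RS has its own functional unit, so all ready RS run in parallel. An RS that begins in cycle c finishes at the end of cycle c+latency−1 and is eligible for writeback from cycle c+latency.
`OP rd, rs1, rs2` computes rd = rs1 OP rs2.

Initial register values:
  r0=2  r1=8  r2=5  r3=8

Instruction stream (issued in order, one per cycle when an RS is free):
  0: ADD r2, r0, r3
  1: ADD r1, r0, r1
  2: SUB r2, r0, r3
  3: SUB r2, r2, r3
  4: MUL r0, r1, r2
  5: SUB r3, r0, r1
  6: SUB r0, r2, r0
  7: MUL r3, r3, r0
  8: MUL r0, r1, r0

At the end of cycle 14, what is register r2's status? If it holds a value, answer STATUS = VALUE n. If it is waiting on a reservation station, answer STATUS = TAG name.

STATUS = VALUE -14

  c1: issue ADD r2<-Add1  regs: r0:2,r1:8,r2:Add1,r3:8
  c2: issue ADD r1<-Add2  regs: r0:2,r1:Add2,r2:Add1,r3:8
  c3: stall  regs: r0:2,r1:Add2,r2:Add1,r3:8
  c4: CDB Add1=10; issue SUB r2<-Add1  regs: r0:2,r1:Add2,r2:Add1,r3:8
  c5: CDB Add2=10; issue SUB r2<-Add2  regs: r0:2,r1:10,r2:Add2,r3:8
  c6: issue MUL r0<-Mul1  regs: r0:Mul1,r1:10,r2:Add2,r3:8
  c7: CDB Add1=-6; issue SUB r3<-Add1  regs: r0:Mul1,r1:10,r2:Add2,r3:Add1
  c8: stall  regs: r0:Mul1,r1:10,r2:Add2,r3:Add1
  c9: stall  regs: r0:Mul1,r1:10,r2:Add2,r3:Add1
  c10: CDB Add2=-14; issue SUB r0<-Add2  regs: r0:Add2,r1:10,r2:-14,r3:Add1
  c11: issue MUL r3<-Mul2  regs: r0:Add2,r1:10,r2:-14,r3:Mul2
  c12: stall  regs: r0:Add2,r1:10,r2:-14,r3:Mul2
  c13: stall  regs: r0:Add2,r1:10,r2:-14,r3:Mul2
  c14: CDB Mul1=-140; issue MUL r0<-Mul1  regs: r0:Mul1,r1:10,r2:-14,r3:Mul2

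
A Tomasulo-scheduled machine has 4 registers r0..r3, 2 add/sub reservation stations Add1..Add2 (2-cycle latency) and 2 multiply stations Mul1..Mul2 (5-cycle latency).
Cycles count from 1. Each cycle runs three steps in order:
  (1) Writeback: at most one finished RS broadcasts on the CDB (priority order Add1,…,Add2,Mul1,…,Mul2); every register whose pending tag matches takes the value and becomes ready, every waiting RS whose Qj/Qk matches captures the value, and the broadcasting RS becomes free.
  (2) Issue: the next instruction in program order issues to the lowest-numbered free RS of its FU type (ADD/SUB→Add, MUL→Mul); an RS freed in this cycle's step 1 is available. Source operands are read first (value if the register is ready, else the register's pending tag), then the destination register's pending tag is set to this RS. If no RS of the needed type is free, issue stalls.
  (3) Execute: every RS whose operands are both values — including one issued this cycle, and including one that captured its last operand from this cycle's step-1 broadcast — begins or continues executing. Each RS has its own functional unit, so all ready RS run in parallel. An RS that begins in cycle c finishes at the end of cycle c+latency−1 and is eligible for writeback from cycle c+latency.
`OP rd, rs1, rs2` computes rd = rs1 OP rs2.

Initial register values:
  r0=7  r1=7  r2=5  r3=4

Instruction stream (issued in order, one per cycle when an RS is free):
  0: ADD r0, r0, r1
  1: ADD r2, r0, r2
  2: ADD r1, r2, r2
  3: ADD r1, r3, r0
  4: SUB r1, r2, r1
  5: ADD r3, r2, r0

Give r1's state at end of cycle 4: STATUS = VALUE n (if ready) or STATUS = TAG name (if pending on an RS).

STATUS = TAG Add1

  c1: issue ADD r0<-Add1  regs: r0:Add1,r1:7,r2:5,r3:4
  c2: issue ADD r2<-Add2  regs: r0:Add1,r1:7,r2:Add2,r3:4
  c3: CDB Add1=14; issue ADD r1<-Add1  regs: r0:14,r1:Add1,r2:Add2,r3:4
  c4: stall  regs: r0:14,r1:Add1,r2:Add2,r3:4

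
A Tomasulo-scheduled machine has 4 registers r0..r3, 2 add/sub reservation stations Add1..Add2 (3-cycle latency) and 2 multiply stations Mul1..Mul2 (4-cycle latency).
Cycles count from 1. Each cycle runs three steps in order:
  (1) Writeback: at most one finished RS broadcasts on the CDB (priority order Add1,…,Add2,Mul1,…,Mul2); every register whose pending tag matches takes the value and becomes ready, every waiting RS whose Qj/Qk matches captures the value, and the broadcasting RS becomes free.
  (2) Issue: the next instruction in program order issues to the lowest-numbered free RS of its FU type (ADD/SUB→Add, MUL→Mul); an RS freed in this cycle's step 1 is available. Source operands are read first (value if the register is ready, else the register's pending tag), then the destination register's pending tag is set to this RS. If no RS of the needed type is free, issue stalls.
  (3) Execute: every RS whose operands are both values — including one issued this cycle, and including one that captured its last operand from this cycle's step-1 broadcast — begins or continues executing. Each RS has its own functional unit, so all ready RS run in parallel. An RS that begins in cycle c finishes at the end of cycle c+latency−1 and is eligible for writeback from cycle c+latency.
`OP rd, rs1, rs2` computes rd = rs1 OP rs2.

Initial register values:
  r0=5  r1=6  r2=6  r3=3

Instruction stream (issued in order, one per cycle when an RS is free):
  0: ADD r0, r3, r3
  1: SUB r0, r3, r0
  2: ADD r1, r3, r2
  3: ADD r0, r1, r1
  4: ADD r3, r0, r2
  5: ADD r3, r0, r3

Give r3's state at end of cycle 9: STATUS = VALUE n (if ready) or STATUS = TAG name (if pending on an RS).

cycle 1: issue ADD r0<-Add1 // r0:Add1,r1:6,r2:6,r3:3
cycle 2: issue SUB r0<-Add2 // r0:Add2,r1:6,r2:6,r3:3
cycle 3: stall // r0:Add2,r1:6,r2:6,r3:3
cycle 4: CDB Add1=6; issue ADD r1<-Add1 // r0:Add2,r1:Add1,r2:6,r3:3
cycle 5: stall // r0:Add2,r1:Add1,r2:6,r3:3
cycle 6: stall // r0:Add2,r1:Add1,r2:6,r3:3
cycle 7: CDB Add1=9; issue ADD r0<-Add1 // r0:Add1,r1:9,r2:6,r3:3
cycle 8: CDB Add2=-3; issue ADD r3<-Add2 // r0:Add1,r1:9,r2:6,r3:Add2
cycle 9: stall // r0:Add1,r1:9,r2:6,r3:Add2

STATUS = TAG Add2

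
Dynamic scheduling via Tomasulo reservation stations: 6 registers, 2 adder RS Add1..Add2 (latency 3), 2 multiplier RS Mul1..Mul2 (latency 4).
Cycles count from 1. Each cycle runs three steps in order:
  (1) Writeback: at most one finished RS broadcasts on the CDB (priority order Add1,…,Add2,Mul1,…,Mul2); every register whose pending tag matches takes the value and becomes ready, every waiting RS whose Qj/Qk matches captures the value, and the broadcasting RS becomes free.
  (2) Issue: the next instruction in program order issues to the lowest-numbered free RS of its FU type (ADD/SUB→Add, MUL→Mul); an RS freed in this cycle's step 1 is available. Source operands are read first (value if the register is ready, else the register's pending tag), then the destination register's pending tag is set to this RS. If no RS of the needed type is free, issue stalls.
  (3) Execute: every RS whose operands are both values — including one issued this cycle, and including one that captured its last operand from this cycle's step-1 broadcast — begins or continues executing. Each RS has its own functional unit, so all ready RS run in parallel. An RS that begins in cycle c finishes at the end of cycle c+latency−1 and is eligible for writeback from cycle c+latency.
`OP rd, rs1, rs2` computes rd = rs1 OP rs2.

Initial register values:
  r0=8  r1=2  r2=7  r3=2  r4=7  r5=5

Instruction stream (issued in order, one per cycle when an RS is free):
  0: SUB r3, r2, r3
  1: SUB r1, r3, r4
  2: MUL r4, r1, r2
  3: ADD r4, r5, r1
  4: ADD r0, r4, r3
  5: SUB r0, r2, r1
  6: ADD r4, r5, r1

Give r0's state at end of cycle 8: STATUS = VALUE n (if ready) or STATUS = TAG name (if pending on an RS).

  c1: issue SUB r3<-Add1  regs: r0:8,r1:2,r2:7,r3:Add1,r4:7,r5:5
  c2: issue SUB r1<-Add2  regs: r0:8,r1:Add2,r2:7,r3:Add1,r4:7,r5:5
  c3: issue MUL r4<-Mul1  regs: r0:8,r1:Add2,r2:7,r3:Add1,r4:Mul1,r5:5
  c4: CDB Add1=5; issue ADD r4<-Add1  regs: r0:8,r1:Add2,r2:7,r3:5,r4:Add1,r5:5
  c5: stall  regs: r0:8,r1:Add2,r2:7,r3:5,r4:Add1,r5:5
  c6: stall  regs: r0:8,r1:Add2,r2:7,r3:5,r4:Add1,r5:5
  c7: CDB Add2=-2; issue ADD r0<-Add2  regs: r0:Add2,r1:-2,r2:7,r3:5,r4:Add1,r5:5
  c8: stall  regs: r0:Add2,r1:-2,r2:7,r3:5,r4:Add1,r5:5

STATUS = TAG Add2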